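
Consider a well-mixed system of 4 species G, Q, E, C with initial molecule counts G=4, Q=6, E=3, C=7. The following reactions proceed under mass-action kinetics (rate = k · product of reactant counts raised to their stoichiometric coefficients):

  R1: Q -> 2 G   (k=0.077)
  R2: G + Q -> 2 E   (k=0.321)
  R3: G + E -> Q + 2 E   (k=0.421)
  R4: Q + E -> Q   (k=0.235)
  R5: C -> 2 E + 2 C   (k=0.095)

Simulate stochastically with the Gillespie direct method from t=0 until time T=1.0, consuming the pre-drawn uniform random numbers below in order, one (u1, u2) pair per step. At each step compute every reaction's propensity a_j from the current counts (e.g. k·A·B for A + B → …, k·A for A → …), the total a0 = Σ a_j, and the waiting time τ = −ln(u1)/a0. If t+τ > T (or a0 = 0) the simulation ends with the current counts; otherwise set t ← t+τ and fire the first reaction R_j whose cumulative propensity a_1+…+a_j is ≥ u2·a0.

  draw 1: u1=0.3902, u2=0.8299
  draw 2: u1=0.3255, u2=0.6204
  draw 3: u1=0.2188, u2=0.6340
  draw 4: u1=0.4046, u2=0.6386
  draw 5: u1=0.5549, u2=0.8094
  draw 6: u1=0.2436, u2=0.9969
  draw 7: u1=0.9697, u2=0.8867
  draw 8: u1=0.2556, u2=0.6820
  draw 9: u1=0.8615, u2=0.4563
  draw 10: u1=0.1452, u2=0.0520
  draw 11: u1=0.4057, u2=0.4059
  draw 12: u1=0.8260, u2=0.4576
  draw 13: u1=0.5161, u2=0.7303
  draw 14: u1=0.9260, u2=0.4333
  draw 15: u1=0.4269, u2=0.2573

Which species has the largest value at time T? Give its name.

t=0.000: G=4 Q=6 E=3 C=7
Draw 1: a1=0.462, a2=7.704, a3=5.052, a4=4.230, a5=0.665, a0=18.113; τ=−ln(0.3902)/18.113=0.052 → t=0.052; u2·a0=0.8299·18.113=15.032; a1+…+a3=13.218 < 15.032 ≤ a1+…+a4=17.448 → R4 fires; G=4 Q=6 E=2 C=7
Draw 2: a1=0.462, a2=7.704, a3=3.368, a4=2.820, a5=0.665, a0=15.019; τ=−ln(0.3255)/15.019=0.075 → t=0.127; u2·a0=0.6204·15.019=9.318; a1+a2=8.166 < 9.318 ≤ a1+…+a3=11.534 → R3 fires; G=3 Q=7 E=3 C=7
Draw 3: a1=0.539, a2=6.741, a3=3.789, a4=4.935, a5=0.665, a0=16.669; τ=−ln(0.2188)/16.669=0.091 → t=0.218; u2·a0=0.6340·16.669=10.568; a1+a2=7.280 < 10.568 ≤ a1+…+a3=11.069 → R3 fires; G=2 Q=8 E=4 C=7
Draw 4: a1=0.616, a2=5.136, a3=3.368, a4=7.520, a5=0.665, a0=17.305; τ=−ln(0.4046)/17.305=0.052 → t=0.270; u2·a0=0.6386·17.305=11.051; a1+…+a3=9.120 < 11.051 ≤ a1+…+a4=16.640 → R4 fires; G=2 Q=8 E=3 C=7
Draw 5: a1=0.616, a2=5.136, a3=2.526, a4=5.640, a5=0.665, a0=14.583; τ=−ln(0.5549)/14.583=0.040 → t=0.311; u2·a0=0.8094·14.583=11.803; a1+…+a3=8.278 < 11.803 ≤ a1+…+a4=13.918 → R4 fires; G=2 Q=8 E=2 C=7
Draw 6: a1=0.616, a2=5.136, a3=1.684, a4=3.760, a5=0.665, a0=11.861; τ=−ln(0.2436)/11.861=0.119 → t=0.430; u2·a0=0.9969·11.861=11.824; a1+…+a4=11.196 < 11.824 ≤ a1+…+a5=11.861 → R5 fires; G=2 Q=8 E=4 C=8
Draw 7: a1=0.616, a2=5.136, a3=3.368, a4=7.520, a5=0.760, a0=17.400; τ=−ln(0.9697)/17.400=0.002 → t=0.431; u2·a0=0.8867·17.400=15.429; a1+…+a3=9.120 < 15.429 ≤ a1+…+a4=16.640 → R4 fires; G=2 Q=8 E=3 C=8
Draw 8: a1=0.616, a2=5.136, a3=2.526, a4=5.640, a5=0.760, a0=14.678; τ=−ln(0.2556)/14.678=0.093 → t=0.524; u2·a0=0.6820·14.678=10.010; a1+…+a3=8.278 < 10.010 ≤ a1+…+a4=13.918 → R4 fires; G=2 Q=8 E=2 C=8
Draw 9: a1=0.616, a2=5.136, a3=1.684, a4=3.760, a5=0.760, a0=11.956; τ=−ln(0.8615)/11.956=0.012 → t=0.537; u2·a0=0.4563·11.956=5.456; a1=0.616 < 5.456 ≤ a1+a2=5.752 → R2 fires; G=1 Q=7 E=4 C=8
Draw 10: a1=0.539, a2=2.247, a3=1.684, a4=6.580, a5=0.760, a0=11.810; τ=−ln(0.1452)/11.810=0.163 → t=0.700; u2·a0=0.0520·11.810=0.614; a1=0.539 < 0.614 ≤ a1+a2=2.786 → R2 fires; G=0 Q=6 E=6 C=8
Draw 11: a1=0.462, a2=0.000, a3=0.000, a4=8.460, a5=0.760, a0=9.682; τ=−ln(0.4057)/9.682=0.093 → t=0.793; u2·a0=0.4059·9.682=3.930; a1+…+a3=0.462 < 3.930 ≤ a1+…+a4=8.922 → R4 fires; G=0 Q=6 E=5 C=8
Draw 12: a1=0.462, a2=0.000, a3=0.000, a4=7.050, a5=0.760, a0=8.272; τ=−ln(0.8260)/8.272=0.023 → t=0.816; u2·a0=0.4576·8.272=3.785; a1+…+a3=0.462 < 3.785 ≤ a1+…+a4=7.512 → R4 fires; G=0 Q=6 E=4 C=8
Draw 13: a1=0.462, a2=0.000, a3=0.000, a4=5.640, a5=0.760, a0=6.862; τ=−ln(0.5161)/6.862=0.096 → t=0.913; u2·a0=0.7303·6.862=5.011; a1+…+a3=0.462 < 5.011 ≤ a1+…+a4=6.102 → R4 fires; G=0 Q=6 E=3 C=8
Draw 14: a1=0.462, a2=0.000, a3=0.000, a4=4.230, a5=0.760, a0=5.452; τ=−ln(0.9260)/5.452=0.014 → t=0.927; u2·a0=0.4333·5.452=2.362; a1+…+a3=0.462 < 2.362 ≤ a1+…+a4=4.692 → R4 fires; G=0 Q=6 E=2 C=8
Draw 15: a1=0.462, a2=0.000, a3=0.000, a4=2.820, a5=0.760, a0=4.042; τ=−ln(0.4269)/4.042=0.211 → t=1.138 > T=1.0: stop.
At T=1.0: G=0 Q=6 E=2 C=8; the largest is C.

Dominant species at T: C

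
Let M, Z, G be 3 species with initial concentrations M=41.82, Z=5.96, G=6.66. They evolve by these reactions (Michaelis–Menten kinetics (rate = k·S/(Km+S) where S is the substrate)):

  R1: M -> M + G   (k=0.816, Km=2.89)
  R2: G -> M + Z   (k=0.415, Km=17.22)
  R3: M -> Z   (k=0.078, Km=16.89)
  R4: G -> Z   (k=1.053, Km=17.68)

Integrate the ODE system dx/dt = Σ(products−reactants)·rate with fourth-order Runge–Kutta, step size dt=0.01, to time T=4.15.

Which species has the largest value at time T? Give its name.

RK4 with dt=0.01: 415 steps to T=4.15. Trajectory (selected grid times):
t=0.00: M=41.82 Z=5.96 G=6.66
t=0.46: M=41.85 Z=6.17 G=6.82
t=0.92: M=41.88 Z=6.39 G=6.98
t=1.38: M=41.91 Z=6.61 G=7.14
t=1.84: M=41.94 Z=6.83 G=7.30
t=2.31: M=41.97 Z=7.06 G=7.45
t=2.77: M=42.00 Z=7.29 G=7.60
t=3.23: M=42.04 Z=7.52 G=7.74
t=3.69: M=42.07 Z=7.75 G=7.89
t=4.15: M=42.10 Z=7.99 G=8.03
At T=4.15: M=42.10 Z=7.99 G=8.03; the largest is M.

Dominant species at T: M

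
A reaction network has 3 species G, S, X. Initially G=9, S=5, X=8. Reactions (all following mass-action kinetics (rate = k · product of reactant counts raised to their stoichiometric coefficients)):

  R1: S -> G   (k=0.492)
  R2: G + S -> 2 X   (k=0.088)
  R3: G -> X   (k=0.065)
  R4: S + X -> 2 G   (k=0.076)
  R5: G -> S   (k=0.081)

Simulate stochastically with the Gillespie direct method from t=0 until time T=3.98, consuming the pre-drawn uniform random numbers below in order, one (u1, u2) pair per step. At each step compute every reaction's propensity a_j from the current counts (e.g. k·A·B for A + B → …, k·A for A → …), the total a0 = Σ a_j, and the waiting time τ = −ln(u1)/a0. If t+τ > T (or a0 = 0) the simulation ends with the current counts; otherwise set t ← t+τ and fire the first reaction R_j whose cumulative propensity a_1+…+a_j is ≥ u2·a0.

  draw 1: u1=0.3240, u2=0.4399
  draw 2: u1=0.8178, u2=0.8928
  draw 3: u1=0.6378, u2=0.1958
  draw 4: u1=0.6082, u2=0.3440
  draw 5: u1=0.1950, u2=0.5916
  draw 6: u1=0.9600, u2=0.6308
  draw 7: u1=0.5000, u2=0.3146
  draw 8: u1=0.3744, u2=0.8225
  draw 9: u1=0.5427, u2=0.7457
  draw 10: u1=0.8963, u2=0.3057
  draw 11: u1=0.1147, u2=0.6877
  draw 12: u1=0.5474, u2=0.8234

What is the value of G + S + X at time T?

Check how each reaction changes W = G + S + X (weight of products minus weight of reactants):
R1: S -> G: (1·1) − (1·1) = 1 − 1 = 0
R2: G + S -> 2 X: (1·2) − (1·1 + 1·1) = 2 − 2 = 0
R3: G -> X: (1·1) − (1·1) = 1 − 1 = 0
R4: S + X -> 2 G: (1·2) − (1·1 + 1·1) = 2 − 2 = 0
R5: G -> S: (1·1) − (1·1) = 1 − 1 = 0
Every reaction leaves W unchanged, so W is conserved and no simulation is needed: W(T) = W(0) = 9 + 5 + 8 = 22

Value at T = 22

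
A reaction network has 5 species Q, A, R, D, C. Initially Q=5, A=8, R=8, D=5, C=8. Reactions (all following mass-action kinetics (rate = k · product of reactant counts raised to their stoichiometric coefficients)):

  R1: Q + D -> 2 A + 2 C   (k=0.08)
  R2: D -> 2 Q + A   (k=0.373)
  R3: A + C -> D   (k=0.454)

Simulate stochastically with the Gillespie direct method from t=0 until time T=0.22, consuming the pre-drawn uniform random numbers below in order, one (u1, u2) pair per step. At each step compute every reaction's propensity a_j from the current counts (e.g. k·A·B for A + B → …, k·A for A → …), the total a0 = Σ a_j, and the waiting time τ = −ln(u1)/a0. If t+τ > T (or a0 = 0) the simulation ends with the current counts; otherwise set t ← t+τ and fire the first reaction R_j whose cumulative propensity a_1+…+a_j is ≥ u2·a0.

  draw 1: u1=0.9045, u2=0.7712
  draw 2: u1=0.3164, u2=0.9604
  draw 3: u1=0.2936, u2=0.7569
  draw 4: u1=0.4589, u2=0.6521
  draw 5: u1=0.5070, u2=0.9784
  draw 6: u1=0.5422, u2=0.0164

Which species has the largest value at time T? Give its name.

t=0.000: Q=5 A=8 R=8 D=5 C=8
Draw 1: a1=2.000, a2=1.865, a3=29.056, a0=32.921; τ=−ln(0.9045)/32.921=0.003 → t=0.003; u2·a0=0.7712·32.921=25.389; a1+a2=3.865 < 25.389 ≤ a1+…+a3=32.921 → R3 fires; Q=5 A=7 R=8 D=6 C=7
Draw 2: a1=2.400, a2=2.238, a3=22.246, a0=26.884; τ=−ln(0.3164)/26.884=0.043 → t=0.046; u2·a0=0.9604·26.884=25.819; a1+a2=4.638 < 25.819 ≤ a1+…+a3=26.884 → R3 fires; Q=5 A=6 R=8 D=7 C=6
Draw 3: a1=2.800, a2=2.611, a3=16.344, a0=21.755; τ=−ln(0.2936)/21.755=0.056 → t=0.102; u2·a0=0.7569·21.755=16.466; a1+a2=5.411 < 16.466 ≤ a1+…+a3=21.755 → R3 fires; Q=5 A=5 R=8 D=8 C=5
Draw 4: a1=3.200, a2=2.984, a3=11.350, a0=17.534; τ=−ln(0.4589)/17.534=0.044 → t=0.147; u2·a0=0.6521·17.534=11.434; a1+a2=6.184 < 11.434 ≤ a1+…+a3=17.534 → R3 fires; Q=5 A=4 R=8 D=9 C=4
Draw 5: a1=3.600, a2=3.357, a3=7.264, a0=14.221; τ=−ln(0.5070)/14.221=0.048 → t=0.194; u2·a0=0.9784·14.221=13.914; a1+a2=6.957 < 13.914 ≤ a1+…+a3=14.221 → R3 fires; Q=5 A=3 R=8 D=10 C=3
Draw 6: a1=4.000, a2=3.730, a3=4.086, a0=11.816; τ=−ln(0.5422)/11.816=0.052 → t=0.246 > T=0.22: stop.
At T=0.22: Q=5 A=3 R=8 D=10 C=3; the largest is D.

Dominant species at T: D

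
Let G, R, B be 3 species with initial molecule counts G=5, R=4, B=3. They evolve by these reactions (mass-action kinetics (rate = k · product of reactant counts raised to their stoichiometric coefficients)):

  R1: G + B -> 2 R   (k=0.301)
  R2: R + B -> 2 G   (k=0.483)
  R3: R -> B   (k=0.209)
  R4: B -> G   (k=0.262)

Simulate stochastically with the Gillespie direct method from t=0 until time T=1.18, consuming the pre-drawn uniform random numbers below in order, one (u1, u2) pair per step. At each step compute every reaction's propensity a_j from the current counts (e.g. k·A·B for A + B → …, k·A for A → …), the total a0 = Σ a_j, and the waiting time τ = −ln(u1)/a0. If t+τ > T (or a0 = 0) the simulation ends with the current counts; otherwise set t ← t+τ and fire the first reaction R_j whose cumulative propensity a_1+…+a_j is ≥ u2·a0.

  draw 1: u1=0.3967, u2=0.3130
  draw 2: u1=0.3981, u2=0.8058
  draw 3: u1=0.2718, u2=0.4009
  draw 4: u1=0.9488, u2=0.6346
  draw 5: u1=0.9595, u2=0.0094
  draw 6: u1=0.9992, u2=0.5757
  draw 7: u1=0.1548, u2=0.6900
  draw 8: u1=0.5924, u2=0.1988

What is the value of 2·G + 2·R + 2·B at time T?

Check how each reaction changes W = 2·G + 2·R + 2·B (weight of products minus weight of reactants):
R1: G + B -> 2 R: (2·2) − (2·1 + 2·1) = 4 − 4 = 0
R2: R + B -> 2 G: (2·2) − (2·1 + 2·1) = 4 − 4 = 0
R3: R -> B: (2·1) − (2·1) = 2 − 2 = 0
R4: B -> G: (2·1) − (2·1) = 2 − 2 = 0
Every reaction leaves W unchanged, so W is conserved and no simulation is needed: W(T) = W(0) = 2·5 + 2·4 + 2·3 = 24

Value at T = 24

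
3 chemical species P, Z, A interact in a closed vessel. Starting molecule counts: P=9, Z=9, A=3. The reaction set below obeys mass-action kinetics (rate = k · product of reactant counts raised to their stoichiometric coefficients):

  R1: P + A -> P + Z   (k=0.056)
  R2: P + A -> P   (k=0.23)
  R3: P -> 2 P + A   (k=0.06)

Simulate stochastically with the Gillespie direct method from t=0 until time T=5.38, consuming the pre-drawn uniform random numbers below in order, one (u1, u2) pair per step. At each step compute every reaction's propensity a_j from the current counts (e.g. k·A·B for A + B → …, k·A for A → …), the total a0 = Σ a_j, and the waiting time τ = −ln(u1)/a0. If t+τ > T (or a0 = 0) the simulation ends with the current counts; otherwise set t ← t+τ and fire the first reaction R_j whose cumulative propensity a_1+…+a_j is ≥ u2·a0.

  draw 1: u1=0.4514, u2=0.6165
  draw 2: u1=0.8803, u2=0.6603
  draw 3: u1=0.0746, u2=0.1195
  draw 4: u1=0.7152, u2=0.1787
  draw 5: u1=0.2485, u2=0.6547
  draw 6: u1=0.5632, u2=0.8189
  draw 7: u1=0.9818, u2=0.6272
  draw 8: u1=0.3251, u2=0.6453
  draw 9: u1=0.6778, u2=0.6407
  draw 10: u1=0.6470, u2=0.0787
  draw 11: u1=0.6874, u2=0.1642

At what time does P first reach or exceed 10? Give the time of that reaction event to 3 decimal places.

Threshold first reached at t = 1.573

t=0.000: P=9 Z=9 A=3
Draw 1: a1=1.512, a2=6.210, a3=0.540, a0=8.262; τ=−ln(0.4514)/8.262=0.096 → t=0.096; u2·a0=0.6165·8.262=5.094; a1=1.512 < 5.094 ≤ a1+a2=7.722 → R2 fires; P=9 Z=9 A=2
Draw 2: a1=1.008, a2=4.140, a3=0.540, a0=5.688; τ=−ln(0.8803)/5.688=0.022 → t=0.119; u2·a0=0.6603·5.688=3.756; a1=1.008 < 3.756 ≤ a1+a2=5.148 → R2 fires; P=9 Z=9 A=1
Draw 3: a1=0.504, a2=2.070, a3=0.540, a0=3.114; τ=−ln(0.0746)/3.114=0.834 → t=0.952; u2·a0=0.1195·3.114=0.372 ≤ a1=0.504 → R1 fires; P=9 Z=10 A=0
Draw 4: a1=0.000, a2=0.000, a3=0.540, a0=0.540; τ=−ln(0.7152)/0.540=0.621 → t=1.573; u2·a0=0.1787·0.540=0.096; a1+a2=0.000 < 0.096 ≤ a1+…+a3=0.540 → R3 fires; P=10 Z=10 A=1
Draw 5: a1=0.560, a2=2.300, a3=0.600, a0=3.460; τ=−ln(0.2485)/3.460=0.402 → t=1.975; u2·a0=0.6547·3.460=2.265; a1=0.560 < 2.265 ≤ a1+a2=2.860 → R2 fires; P=10 Z=10 A=0
Draw 6: a1=0.000, a2=0.000, a3=0.600, a0=0.600; τ=−ln(0.5632)/0.600=0.957 → t=2.932; u2·a0=0.8189·0.600=0.491; a1+a2=0.000 < 0.491 ≤ a1+…+a3=0.600 → R3 fires; P=11 Z=10 A=1
Draw 7: a1=0.616, a2=2.530, a3=0.660, a0=3.806; τ=−ln(0.9818)/3.806=0.005 → t=2.937; u2·a0=0.6272·3.806=2.387; a1=0.616 < 2.387 ≤ a1+a2=3.146 → R2 fires; P=11 Z=10 A=0
Draw 8: a1=0.000, a2=0.000, a3=0.660, a0=0.660; τ=−ln(0.3251)/0.660=1.702 → t=4.639; u2·a0=0.6453·0.660=0.426; a1+a2=0.000 < 0.426 ≤ a1+…+a3=0.660 → R3 fires; P=12 Z=10 A=1
Draw 9: a1=0.672, a2=2.760, a3=0.720, a0=4.152; τ=−ln(0.6778)/4.152=0.094 → t=4.733; u2·a0=0.6407·4.152=2.660; a1=0.672 < 2.660 ≤ a1+a2=3.432 → R2 fires; P=12 Z=10 A=0
Draw 10: a1=0.000, a2=0.000, a3=0.720, a0=0.720; τ=−ln(0.6470)/0.720=0.605 → t=5.338; u2·a0=0.0787·0.720=0.057; a1+a2=0.000 < 0.057 ≤ a1+…+a3=0.720 → R3 fires; P=13 Z=10 A=1
Draw 11: a1=0.728, a2=2.990, a3=0.780, a0=4.498; τ=−ln(0.6874)/4.498=0.083 → t=5.421 > T=5.38: stop.
P first becomes ≥ 10 when it reaches 10 at the event at t=1.573.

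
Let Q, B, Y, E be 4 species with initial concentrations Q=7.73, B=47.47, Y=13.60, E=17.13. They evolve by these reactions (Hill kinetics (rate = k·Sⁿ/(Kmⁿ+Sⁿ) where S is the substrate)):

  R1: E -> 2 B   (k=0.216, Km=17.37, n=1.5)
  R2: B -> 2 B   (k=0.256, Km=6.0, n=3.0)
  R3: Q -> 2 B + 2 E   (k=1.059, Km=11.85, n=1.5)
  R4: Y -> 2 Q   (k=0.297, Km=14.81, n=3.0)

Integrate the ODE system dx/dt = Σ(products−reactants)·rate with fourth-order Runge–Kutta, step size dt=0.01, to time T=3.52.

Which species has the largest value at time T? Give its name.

RK4 with dt=0.01: 352 steps to T=3.52. Trajectory (selected grid times):
t=0.00: Q=7.73 B=47.47 Y=13.60 E=17.13
t=0.39: Q=7.69 B=47.94 Y=13.55 E=17.37
t=0.78: Q=7.65 B=48.40 Y=13.50 E=17.61
t=1.17: Q=7.61 B=48.87 Y=13.45 E=17.85
t=1.56: Q=7.57 B=49.34 Y=13.40 E=18.09
t=1.96: Q=7.52 B=49.81 Y=13.35 E=18.33
t=2.35: Q=7.48 B=50.28 Y=13.30 E=18.56
t=2.74: Q=7.44 B=50.74 Y=13.25 E=18.79
t=3.13: Q=7.40 B=51.21 Y=13.20 E=19.02
t=3.52: Q=7.36 B=51.67 Y=13.16 E=19.25
At T=3.52: Q=7.36 B=51.67 Y=13.16 E=19.25; the largest is B.

Dominant species at T: B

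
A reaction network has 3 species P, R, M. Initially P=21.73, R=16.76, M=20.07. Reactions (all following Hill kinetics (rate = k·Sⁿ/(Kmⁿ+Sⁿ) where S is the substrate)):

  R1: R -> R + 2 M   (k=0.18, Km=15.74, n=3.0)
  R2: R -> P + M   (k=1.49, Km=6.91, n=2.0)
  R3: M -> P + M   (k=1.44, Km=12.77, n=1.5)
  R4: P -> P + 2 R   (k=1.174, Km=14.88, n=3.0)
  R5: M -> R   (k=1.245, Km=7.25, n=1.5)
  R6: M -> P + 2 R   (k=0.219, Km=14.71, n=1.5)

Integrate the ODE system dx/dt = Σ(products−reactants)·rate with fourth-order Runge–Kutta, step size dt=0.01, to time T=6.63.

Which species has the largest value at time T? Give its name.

Dominant species at T: P

RK4 with dt=0.01: 663 steps to T=6.63. Trajectory (selected grid times):
t=0.00: P=21.73 R=16.76 M=20.07
t=0.74: P=23.49 R=18.12 M=20.32
t=1.47: P=25.25 R=19.50 M=20.59
t=2.21: P=27.06 R=20.95 M=20.90
t=2.95: P=28.89 R=22.43 M=21.22
t=3.68: P=30.71 R=23.92 M=21.56
t=4.42: P=32.57 R=25.45 M=21.92
t=5.16: P=34.44 R=27.00 M=22.28
t=5.89: P=36.31 R=28.55 M=22.66
t=6.63: P=38.21 R=30.13 M=23.05
At T=6.63: P=38.21 R=30.13 M=23.05; the largest is P.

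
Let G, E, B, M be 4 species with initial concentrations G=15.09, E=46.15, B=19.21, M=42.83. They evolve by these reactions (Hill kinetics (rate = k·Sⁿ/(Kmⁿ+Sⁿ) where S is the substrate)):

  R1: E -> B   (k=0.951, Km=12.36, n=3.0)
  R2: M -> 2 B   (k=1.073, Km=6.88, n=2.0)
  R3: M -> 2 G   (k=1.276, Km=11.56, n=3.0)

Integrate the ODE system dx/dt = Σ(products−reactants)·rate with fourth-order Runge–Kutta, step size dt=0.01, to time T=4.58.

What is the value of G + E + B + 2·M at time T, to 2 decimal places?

Check how each reaction changes W = G + E + B + 2·M (weight of products minus weight of reactants):
R1: E -> B: (1·1) − (1·1) = 1 − 1 = 0
R2: M -> 2 B: (1·2) − (2·1) = 2 − 2 = 0
R3: M -> 2 G: (1·2) − (2·1) = 2 − 2 = 0
Every reaction leaves W unchanged, so W is conserved and no simulation is needed: W(T) = W(0) = 15.09 + 46.15 + 19.21 + 2·42.83 = 166.11

Value at T = 166.11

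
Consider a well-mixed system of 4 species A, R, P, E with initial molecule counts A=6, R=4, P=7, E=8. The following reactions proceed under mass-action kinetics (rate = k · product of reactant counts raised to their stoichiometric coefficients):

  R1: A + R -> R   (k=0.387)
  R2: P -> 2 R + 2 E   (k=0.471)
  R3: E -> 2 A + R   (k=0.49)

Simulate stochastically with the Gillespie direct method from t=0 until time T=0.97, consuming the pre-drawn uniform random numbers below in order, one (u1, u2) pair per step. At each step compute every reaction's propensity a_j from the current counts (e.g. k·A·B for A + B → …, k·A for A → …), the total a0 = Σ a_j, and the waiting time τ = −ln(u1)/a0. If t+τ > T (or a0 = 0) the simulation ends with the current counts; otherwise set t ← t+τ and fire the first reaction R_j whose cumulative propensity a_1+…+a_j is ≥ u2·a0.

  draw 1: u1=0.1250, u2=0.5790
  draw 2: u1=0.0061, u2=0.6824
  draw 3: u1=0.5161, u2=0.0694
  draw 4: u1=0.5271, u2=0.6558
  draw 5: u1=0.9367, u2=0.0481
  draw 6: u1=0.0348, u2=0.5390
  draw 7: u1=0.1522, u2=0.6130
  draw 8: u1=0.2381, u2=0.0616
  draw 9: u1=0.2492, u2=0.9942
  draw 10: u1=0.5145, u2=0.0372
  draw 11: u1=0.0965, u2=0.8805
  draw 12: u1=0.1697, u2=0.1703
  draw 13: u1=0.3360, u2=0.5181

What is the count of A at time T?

A at T = 4

t=0.000: A=6 R=4 P=7 E=8
Draw 1: a1=9.288, a2=3.297, a3=3.920, a0=16.505; τ=−ln(0.1250)/16.505=0.126 → t=0.126; u2·a0=0.5790·16.505=9.556; a1=9.288 < 9.556 ≤ a1+a2=12.585 → R2 fires; A=6 R=6 P=6 E=10
Draw 2: a1=13.932, a2=2.826, a3=4.900, a0=21.658; τ=−ln(0.0061)/21.658=0.235 → t=0.361; u2·a0=0.6824·21.658=14.779; a1=13.932 < 14.779 ≤ a1+a2=16.758 → R2 fires; A=6 R=8 P=5 E=12
Draw 3: a1=18.576, a2=2.355, a3=5.880, a0=26.811; τ=−ln(0.5161)/26.811=0.025 → t=0.386; u2·a0=0.0694·26.811=1.861 ≤ a1=18.576 → R1 fires; A=5 R=8 P=5 E=12
Draw 4: a1=15.480, a2=2.355, a3=5.880, a0=23.715; τ=−ln(0.5271)/23.715=0.027 → t=0.413; u2·a0=0.6558·23.715=15.552; a1=15.480 < 15.552 ≤ a1+a2=17.835 → R2 fires; A=5 R=10 P=4 E=14
Draw 5: a1=19.350, a2=1.884, a3=6.860, a0=28.094; τ=−ln(0.9367)/28.094=0.002 → t=0.415; u2·a0=0.0481·28.094=1.351 ≤ a1=19.350 → R1 fires; A=4 R=10 P=4 E=14
Draw 6: a1=15.480, a2=1.884, a3=6.860, a0=24.224; τ=−ln(0.0348)/24.224=0.139 → t=0.554; u2·a0=0.5390·24.224=13.057 ≤ a1=15.480 → R1 fires; A=3 R=10 P=4 E=14
Draw 7: a1=11.610, a2=1.884, a3=6.860, a0=20.354; τ=−ln(0.1522)/20.354=0.092 → t=0.647; u2·a0=0.6130·20.354=12.477; a1=11.610 < 12.477 ≤ a1+a2=13.494 → R2 fires; A=3 R=12 P=3 E=16
Draw 8: a1=13.932, a2=1.413, a3=7.840, a0=23.185; τ=−ln(0.2381)/23.185=0.062 → t=0.708; u2·a0=0.0616·23.185=1.428 ≤ a1=13.932 → R1 fires; A=2 R=12 P=3 E=16
Draw 9: a1=9.288, a2=1.413, a3=7.840, a0=18.541; τ=−ln(0.2492)/18.541=0.075 → t=0.783; u2·a0=0.9942·18.541=18.433; a1+a2=10.701 < 18.433 ≤ a1+…+a3=18.541 → R3 fires; A=4 R=13 P=3 E=15
Draw 10: a1=20.124, a2=1.413, a3=7.350, a0=28.887; τ=−ln(0.5145)/28.887=0.023 → t=0.806; u2·a0=0.0372·28.887=1.075 ≤ a1=20.124 → R1 fires; A=3 R=13 P=3 E=15
Draw 11: a1=15.093, a2=1.413, a3=7.350, a0=23.856; τ=−ln(0.0965)/23.856=0.098 → t=0.904; u2·a0=0.8805·23.856=21.005; a1+a2=16.506 < 21.005 ≤ a1+…+a3=23.856 → R3 fires; A=5 R=14 P=3 E=14
Draw 12: a1=27.090, a2=1.413, a3=6.860, a0=35.363; τ=−ln(0.1697)/35.363=0.050 → t=0.955; u2·a0=0.1703·35.363=6.022 ≤ a1=27.090 → R1 fires; A=4 R=14 P=3 E=14
Draw 13: a1=21.672, a2=1.413, a3=6.860, a0=29.945; τ=−ln(0.3360)/29.945=0.036 → t=0.991 > T=0.97: stop.
Read off A at T=0.97: 4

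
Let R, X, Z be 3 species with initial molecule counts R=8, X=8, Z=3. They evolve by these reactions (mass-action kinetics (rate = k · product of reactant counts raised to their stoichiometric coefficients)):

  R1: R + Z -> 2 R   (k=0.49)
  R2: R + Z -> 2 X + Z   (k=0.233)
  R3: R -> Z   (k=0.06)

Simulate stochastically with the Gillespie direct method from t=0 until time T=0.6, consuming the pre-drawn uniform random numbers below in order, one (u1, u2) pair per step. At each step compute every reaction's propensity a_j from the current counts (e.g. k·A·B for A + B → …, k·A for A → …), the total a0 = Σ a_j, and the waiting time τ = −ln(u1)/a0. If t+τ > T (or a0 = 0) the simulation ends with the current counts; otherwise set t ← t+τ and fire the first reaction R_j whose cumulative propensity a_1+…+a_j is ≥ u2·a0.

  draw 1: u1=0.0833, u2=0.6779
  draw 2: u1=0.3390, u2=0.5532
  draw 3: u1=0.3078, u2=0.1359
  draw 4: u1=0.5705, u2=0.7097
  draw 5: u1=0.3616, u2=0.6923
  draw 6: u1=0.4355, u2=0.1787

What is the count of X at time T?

t=0.000: R=8 X=8 Z=3
Draw 1: a1=11.760, a2=5.592, a3=0.480, a0=17.832; τ=−ln(0.0833)/17.832=0.139 → t=0.139; u2·a0=0.6779·17.832=12.088; a1=11.760 < 12.088 ≤ a1+a2=17.352 → R2 fires; R=7 X=10 Z=3
Draw 2: a1=10.290, a2=4.893, a3=0.420, a0=15.603; τ=−ln(0.3390)/15.603=0.069 → t=0.209; u2·a0=0.5532·15.603=8.632 ≤ a1=10.290 → R1 fires; R=8 X=10 Z=2
Draw 3: a1=7.840, a2=3.728, a3=0.480, a0=12.048; τ=−ln(0.3078)/12.048=0.098 → t=0.307; u2·a0=0.1359·12.048=1.637 ≤ a1=7.840 → R1 fires; R=9 X=10 Z=1
Draw 4: a1=4.410, a2=2.097, a3=0.540, a0=7.047; τ=−ln(0.5705)/7.047=0.080 → t=0.386; u2·a0=0.7097·7.047=5.001; a1=4.410 < 5.001 ≤ a1+a2=6.507 → R2 fires; R=8 X=12 Z=1
Draw 5: a1=3.920, a2=1.864, a3=0.480, a0=6.264; τ=−ln(0.3616)/6.264=0.162 → t=0.549; u2·a0=0.6923·6.264=4.337; a1=3.920 < 4.337 ≤ a1+a2=5.784 → R2 fires; R=7 X=14 Z=1
Draw 6: a1=3.430, a2=1.631, a3=0.420, a0=5.481; τ=−ln(0.4355)/5.481=0.152 → t=0.700 > T=0.6: stop.
Read off X at T=0.6: 14

X at T = 14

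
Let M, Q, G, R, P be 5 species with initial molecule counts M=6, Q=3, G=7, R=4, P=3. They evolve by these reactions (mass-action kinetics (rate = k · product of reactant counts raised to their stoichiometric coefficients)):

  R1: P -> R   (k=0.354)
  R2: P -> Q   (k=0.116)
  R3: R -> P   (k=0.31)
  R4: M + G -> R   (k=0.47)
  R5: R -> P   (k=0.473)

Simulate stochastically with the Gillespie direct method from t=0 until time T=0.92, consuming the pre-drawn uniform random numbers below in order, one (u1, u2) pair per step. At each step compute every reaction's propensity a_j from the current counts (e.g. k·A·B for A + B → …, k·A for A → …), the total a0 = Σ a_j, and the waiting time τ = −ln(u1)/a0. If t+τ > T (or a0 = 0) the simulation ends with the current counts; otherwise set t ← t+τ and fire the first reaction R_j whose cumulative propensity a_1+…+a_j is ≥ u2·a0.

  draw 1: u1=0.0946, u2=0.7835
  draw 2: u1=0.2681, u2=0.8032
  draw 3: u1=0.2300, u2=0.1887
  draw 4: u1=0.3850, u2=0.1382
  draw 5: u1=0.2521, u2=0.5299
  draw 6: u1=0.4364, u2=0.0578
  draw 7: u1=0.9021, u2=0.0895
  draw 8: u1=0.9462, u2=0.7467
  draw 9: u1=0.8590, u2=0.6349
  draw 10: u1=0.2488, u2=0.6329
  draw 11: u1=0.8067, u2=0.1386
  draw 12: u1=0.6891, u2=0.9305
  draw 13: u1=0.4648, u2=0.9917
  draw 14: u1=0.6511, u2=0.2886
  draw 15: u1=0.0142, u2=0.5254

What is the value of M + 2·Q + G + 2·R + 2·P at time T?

Check how each reaction changes W = M + 2·Q + G + 2·R + 2·P (weight of products minus weight of reactants):
R1: P -> R: (2·1) − (2·1) = 2 − 2 = 0
R2: P -> Q: (2·1) − (2·1) = 2 − 2 = 0
R3: R -> P: (2·1) − (2·1) = 2 − 2 = 0
R4: M + G -> R: (2·1) − (1·1 + 1·1) = 2 − 2 = 0
R5: R -> P: (2·1) − (2·1) = 2 − 2 = 0
Every reaction leaves W unchanged, so W is conserved and no simulation is needed: W(T) = W(0) = 6 + 2·3 + 7 + 2·4 + 2·3 = 33

Value at T = 33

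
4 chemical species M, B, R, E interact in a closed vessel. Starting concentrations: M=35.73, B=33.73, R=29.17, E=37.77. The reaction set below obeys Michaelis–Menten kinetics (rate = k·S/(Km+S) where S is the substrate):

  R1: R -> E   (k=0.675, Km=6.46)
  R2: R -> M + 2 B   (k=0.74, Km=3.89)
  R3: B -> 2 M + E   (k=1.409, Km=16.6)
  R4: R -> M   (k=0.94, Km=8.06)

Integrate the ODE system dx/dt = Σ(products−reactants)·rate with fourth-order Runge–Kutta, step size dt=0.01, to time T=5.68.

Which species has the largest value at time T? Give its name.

RK4 with dt=0.01: 568 steps to T=5.68. Trajectory (selected grid times):
t=0.00: M=35.73 B=33.73 R=29.17 E=37.77
t=0.63: M=37.79 B=33.96 R=27.95 E=38.71
t=1.26: M=39.85 B=34.17 R=26.74 E=39.65
t=1.89: M=41.91 B=34.39 R=25.54 E=40.59
t=2.52: M=43.96 B=34.60 R=24.35 E=41.53
t=3.16: M=46.03 B=34.80 R=23.16 E=42.48
t=3.79: M=48.07 B=34.99 R=21.99 E=43.41
t=4.42: M=50.10 B=35.18 R=20.84 E=44.34
t=5.05: M=52.12 B=35.36 R=19.70 E=45.27
t=5.68: M=54.13 B=35.53 R=18.58 E=46.19
At T=5.68: M=54.13 B=35.53 R=18.58 E=46.19; the largest is M.

Dominant species at T: M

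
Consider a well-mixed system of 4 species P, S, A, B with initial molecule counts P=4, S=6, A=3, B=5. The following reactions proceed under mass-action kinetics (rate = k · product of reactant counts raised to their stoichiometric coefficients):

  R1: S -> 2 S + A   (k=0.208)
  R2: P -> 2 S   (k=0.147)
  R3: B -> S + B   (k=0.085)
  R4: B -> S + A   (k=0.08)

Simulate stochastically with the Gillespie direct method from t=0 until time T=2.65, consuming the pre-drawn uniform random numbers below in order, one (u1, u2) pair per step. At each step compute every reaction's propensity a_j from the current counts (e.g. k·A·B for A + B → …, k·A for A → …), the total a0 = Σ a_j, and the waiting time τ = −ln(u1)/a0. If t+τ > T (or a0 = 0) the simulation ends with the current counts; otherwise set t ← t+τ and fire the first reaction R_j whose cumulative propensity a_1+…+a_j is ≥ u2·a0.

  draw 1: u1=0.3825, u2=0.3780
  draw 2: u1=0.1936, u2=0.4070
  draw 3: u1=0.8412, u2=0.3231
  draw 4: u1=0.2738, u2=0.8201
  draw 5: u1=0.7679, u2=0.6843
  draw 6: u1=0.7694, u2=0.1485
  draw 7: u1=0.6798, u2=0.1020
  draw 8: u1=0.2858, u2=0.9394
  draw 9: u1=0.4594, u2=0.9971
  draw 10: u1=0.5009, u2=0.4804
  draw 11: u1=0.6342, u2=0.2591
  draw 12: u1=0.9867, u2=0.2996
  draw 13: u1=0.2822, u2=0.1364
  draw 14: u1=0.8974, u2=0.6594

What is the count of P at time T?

P at T = 3

t=0.000: P=4 S=6 A=3 B=5
Draw 1: a1=1.248, a2=0.588, a3=0.425, a4=0.400, a0=2.661; τ=−ln(0.3825)/2.661=0.361 → t=0.361; u2·a0=0.3780·2.661=1.006 ≤ a1=1.248 → R1 fires; P=4 S=7 A=4 B=5
Draw 2: a1=1.456, a2=0.588, a3=0.425, a4=0.400, a0=2.869; τ=−ln(0.1936)/2.869=0.572 → t=0.933; u2·a0=0.4070·2.869=1.168 ≤ a1=1.456 → R1 fires; P=4 S=8 A=5 B=5
Draw 3: a1=1.664, a2=0.588, a3=0.425, a4=0.400, a0=3.077; τ=−ln(0.8412)/3.077=0.056 → t=0.990; u2·a0=0.3231·3.077=0.994 ≤ a1=1.664 → R1 fires; P=4 S=9 A=6 B=5
Draw 4: a1=1.872, a2=0.588, a3=0.425, a4=0.400, a0=3.285; τ=−ln(0.2738)/3.285=0.394 → t=1.384; u2·a0=0.8201·3.285=2.694; a1+a2=2.460 < 2.694 ≤ a1+…+a3=2.885 → R3 fires; P=4 S=10 A=6 B=5
Draw 5: a1=2.080, a2=0.588, a3=0.425, a4=0.400, a0=3.493; τ=−ln(0.7679)/3.493=0.076 → t=1.460; u2·a0=0.6843·3.493=2.390; a1=2.080 < 2.390 ≤ a1+a2=2.668 → R2 fires; P=3 S=12 A=6 B=5
Draw 6: a1=2.496, a2=0.441, a3=0.425, a4=0.400, a0=3.762; τ=−ln(0.7694)/3.762=0.070 → t=1.529; u2·a0=0.1485·3.762=0.559 ≤ a1=2.496 → R1 fires; P=3 S=13 A=7 B=5
Draw 7: a1=2.704, a2=0.441, a3=0.425, a4=0.400, a0=3.970; τ=−ln(0.6798)/3.970=0.097 → t=1.626; u2·a0=0.1020·3.970=0.405 ≤ a1=2.704 → R1 fires; P=3 S=14 A=8 B=5
Draw 8: a1=2.912, a2=0.441, a3=0.425, a4=0.400, a0=4.178; τ=−ln(0.2858)/4.178=0.300 → t=1.926; u2·a0=0.9394·4.178=3.925; a1+…+a3=3.778 < 3.925 ≤ a1+…+a4=4.178 → R4 fires; P=3 S=15 A=9 B=4
Draw 9: a1=3.120, a2=0.441, a3=0.340, a4=0.320, a0=4.221; τ=−ln(0.4594)/4.221=0.184 → t=2.111; u2·a0=0.9971·4.221=4.209; a1+…+a3=3.901 < 4.209 ≤ a1+…+a4=4.221 → R4 fires; P=3 S=16 A=10 B=3
Draw 10: a1=3.328, a2=0.441, a3=0.255, a4=0.240, a0=4.264; τ=−ln(0.5009)/4.264=0.162 → t=2.273; u2·a0=0.4804·4.264=2.048 ≤ a1=3.328 → R1 fires; P=3 S=17 A=11 B=3
Draw 11: a1=3.536, a2=0.441, a3=0.255, a4=0.240, a0=4.472; τ=−ln(0.6342)/4.472=0.102 → t=2.375; u2·a0=0.2591·4.472=1.159 ≤ a1=3.536 → R1 fires; P=3 S=18 A=12 B=3
Draw 12: a1=3.744, a2=0.441, a3=0.255, a4=0.240, a0=4.680; τ=−ln(0.9867)/4.680=0.003 → t=2.377; u2·a0=0.2996·4.680=1.402 ≤ a1=3.744 → R1 fires; P=3 S=19 A=13 B=3
Draw 13: a1=3.952, a2=0.441, a3=0.255, a4=0.240, a0=4.888; τ=−ln(0.2822)/4.888=0.259 → t=2.636; u2·a0=0.1364·4.888=0.667 ≤ a1=3.952 → R1 fires; P=3 S=20 A=14 B=3
Draw 14: a1=4.160, a2=0.441, a3=0.255, a4=0.240, a0=5.096; τ=−ln(0.8974)/5.096=0.021 → t=2.657 > T=2.65: stop.
Read off P at T=2.65: 3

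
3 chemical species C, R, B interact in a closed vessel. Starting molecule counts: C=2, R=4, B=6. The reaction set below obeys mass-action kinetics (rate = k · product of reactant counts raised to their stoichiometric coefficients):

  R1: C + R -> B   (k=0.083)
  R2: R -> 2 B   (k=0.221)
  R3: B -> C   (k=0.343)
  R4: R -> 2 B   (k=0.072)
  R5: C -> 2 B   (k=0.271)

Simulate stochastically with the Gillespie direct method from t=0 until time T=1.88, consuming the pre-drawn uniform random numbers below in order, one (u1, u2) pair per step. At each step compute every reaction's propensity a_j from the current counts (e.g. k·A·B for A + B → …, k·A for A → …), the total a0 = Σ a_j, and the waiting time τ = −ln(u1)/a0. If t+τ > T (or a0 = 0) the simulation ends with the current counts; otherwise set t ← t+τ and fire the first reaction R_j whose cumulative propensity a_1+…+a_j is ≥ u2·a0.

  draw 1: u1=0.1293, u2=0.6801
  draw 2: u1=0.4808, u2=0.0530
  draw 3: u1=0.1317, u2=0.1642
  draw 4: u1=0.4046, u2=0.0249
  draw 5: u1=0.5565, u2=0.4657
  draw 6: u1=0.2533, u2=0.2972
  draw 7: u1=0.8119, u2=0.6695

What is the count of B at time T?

B at T = 7

t=0.000: C=2 R=4 B=6
Draw 1: a1=0.664, a2=0.884, a3=2.058, a4=0.288, a5=0.542, a0=4.436; τ=−ln(0.1293)/4.436=0.461 → t=0.461; u2·a0=0.6801·4.436=3.017; a1+a2=1.548 < 3.017 ≤ a1+…+a3=3.606 → R3 fires; C=3 R=4 B=5
Draw 2: a1=0.996, a2=0.884, a3=1.715, a4=0.288, a5=0.813, a0=4.696; τ=−ln(0.4808)/4.696=0.156 → t=0.617; u2·a0=0.0530·4.696=0.249 ≤ a1=0.996 → R1 fires; C=2 R=3 B=6
Draw 3: a1=0.498, a2=0.663, a3=2.058, a4=0.216, a5=0.542, a0=3.977; τ=−ln(0.1317)/3.977=0.510 → t=1.127; u2·a0=0.1642·3.977=0.653; a1=0.498 < 0.653 ≤ a1+a2=1.161 → R2 fires; C=2 R=2 B=8
Draw 4: a1=0.332, a2=0.442, a3=2.744, a4=0.144, a5=0.542, a0=4.204; τ=−ln(0.4046)/4.204=0.215 → t=1.342; u2·a0=0.0249·4.204=0.105 ≤ a1=0.332 → R1 fires; C=1 R=1 B=9
Draw 5: a1=0.083, a2=0.221, a3=3.087, a4=0.072, a5=0.271, a0=3.734; τ=−ln(0.5565)/3.734=0.157 → t=1.499; u2·a0=0.4657·3.734=1.739; a1+a2=0.304 < 1.739 ≤ a1+…+a3=3.391 → R3 fires; C=2 R=1 B=8
Draw 6: a1=0.166, a2=0.221, a3=2.744, a4=0.072, a5=0.542, a0=3.745; τ=−ln(0.2533)/3.745=0.367 → t=1.866; u2·a0=0.2972·3.745=1.113; a1+a2=0.387 < 1.113 ≤ a1+…+a3=3.131 → R3 fires; C=3 R=1 B=7
Draw 7: a1=0.249, a2=0.221, a3=2.401, a4=0.072, a5=0.813, a0=3.756; τ=−ln(0.8119)/3.756=0.055 → t=1.921 > T=1.88: stop.
Read off B at T=1.88: 7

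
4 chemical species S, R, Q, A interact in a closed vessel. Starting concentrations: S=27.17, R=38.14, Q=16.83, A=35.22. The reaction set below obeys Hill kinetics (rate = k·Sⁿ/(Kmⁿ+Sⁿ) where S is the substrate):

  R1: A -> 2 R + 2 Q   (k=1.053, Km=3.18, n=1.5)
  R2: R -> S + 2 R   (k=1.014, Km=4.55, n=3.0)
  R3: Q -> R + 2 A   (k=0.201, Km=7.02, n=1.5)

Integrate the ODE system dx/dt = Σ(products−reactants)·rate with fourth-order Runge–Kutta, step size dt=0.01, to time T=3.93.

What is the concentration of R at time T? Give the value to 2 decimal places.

R at T = 50.82

RK4 with dt=0.01: 393 steps to T=3.93. Trajectory (selected grid times):
t=0.00: S=27.17 R=38.14 Q=16.83 A=35.22
t=0.44: S=27.62 R=39.56 Q=17.66 A=34.91
t=0.87: S=28.05 R=40.94 Q=18.47 A=34.61
t=1.31: S=28.50 R=42.36 Q=19.30 A=34.30
t=1.75: S=28.94 R=43.78 Q=20.13 A=34.00
t=2.18: S=29.38 R=45.17 Q=20.94 A=33.70
t=2.62: S=29.82 R=46.59 Q=21.76 A=33.40
t=3.06: S=30.27 R=48.01 Q=22.59 A=33.10
t=3.49: S=30.70 R=49.40 Q=23.40 A=32.81
t=3.93: S=31.15 R=50.82 Q=24.22 A=32.51
Read off R at T=3.93: 50.82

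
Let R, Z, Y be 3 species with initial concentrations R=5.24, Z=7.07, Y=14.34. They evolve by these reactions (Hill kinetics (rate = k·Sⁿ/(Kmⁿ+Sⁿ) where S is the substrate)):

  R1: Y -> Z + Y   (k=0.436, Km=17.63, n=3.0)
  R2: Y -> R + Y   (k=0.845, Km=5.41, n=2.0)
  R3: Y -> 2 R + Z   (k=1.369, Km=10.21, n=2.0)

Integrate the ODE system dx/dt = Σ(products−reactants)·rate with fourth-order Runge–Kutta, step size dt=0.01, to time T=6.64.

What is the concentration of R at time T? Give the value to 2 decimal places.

RK4 with dt=0.01: 664 steps to T=6.64. Trajectory (selected grid times):
t=0.00: R=5.24 Z=7.07 Y=14.34
t=0.74: R=7.11 Z=7.84 Y=13.68
t=1.48: R=8.92 Z=8.58 Y=13.04
t=2.21: R=10.66 Z=9.27 Y=12.43
t=2.95: R=12.37 Z=9.94 Y=11.84
t=3.69: R=14.02 Z=10.58 Y=11.27
t=4.43: R=15.61 Z=11.19 Y=10.73
t=5.16: R=17.12 Z=11.76 Y=10.21
t=5.90: R=18.59 Z=12.30 Y=9.72
t=6.64: R=20.00 Z=12.81 Y=9.25
Read off R at T=6.64: 20.00

R at T = 20.00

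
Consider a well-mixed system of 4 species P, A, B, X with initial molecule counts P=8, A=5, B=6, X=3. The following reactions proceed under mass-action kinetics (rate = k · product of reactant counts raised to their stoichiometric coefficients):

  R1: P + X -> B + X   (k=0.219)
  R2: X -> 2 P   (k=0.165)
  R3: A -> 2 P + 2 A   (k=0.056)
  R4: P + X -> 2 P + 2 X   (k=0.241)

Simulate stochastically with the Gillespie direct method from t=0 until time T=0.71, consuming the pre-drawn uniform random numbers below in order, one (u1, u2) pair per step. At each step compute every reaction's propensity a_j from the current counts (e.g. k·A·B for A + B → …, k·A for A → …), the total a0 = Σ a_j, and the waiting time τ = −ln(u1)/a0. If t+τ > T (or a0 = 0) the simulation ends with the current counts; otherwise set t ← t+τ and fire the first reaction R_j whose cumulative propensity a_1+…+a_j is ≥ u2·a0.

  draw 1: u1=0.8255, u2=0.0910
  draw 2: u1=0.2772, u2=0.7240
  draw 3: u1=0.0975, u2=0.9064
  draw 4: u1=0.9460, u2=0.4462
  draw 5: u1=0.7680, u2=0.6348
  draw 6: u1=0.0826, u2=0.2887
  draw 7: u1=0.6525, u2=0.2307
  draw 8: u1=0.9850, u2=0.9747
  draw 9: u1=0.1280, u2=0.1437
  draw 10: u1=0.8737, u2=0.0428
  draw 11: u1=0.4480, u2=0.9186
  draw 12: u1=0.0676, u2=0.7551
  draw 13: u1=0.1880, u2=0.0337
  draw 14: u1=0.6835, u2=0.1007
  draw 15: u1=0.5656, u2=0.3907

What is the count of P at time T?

t=0.000: P=8 A=5 B=6 X=3
Draw 1: a1=5.256, a2=0.495, a3=0.280, a4=5.784, a0=11.815; τ=−ln(0.8255)/11.815=0.016 → t=0.016; u2·a0=0.0910·11.815=1.075 ≤ a1=5.256 → R1 fires; P=7 A=5 B=7 X=3
Draw 2: a1=4.599, a2=0.495, a3=0.280, a4=5.061, a0=10.435; τ=−ln(0.2772)/10.435=0.123 → t=0.139; u2·a0=0.7240·10.435=7.555; a1+…+a3=5.374 < 7.555 ≤ a1+…+a4=10.435 → R4 fires; P=8 A=5 B=7 X=4
Draw 3: a1=7.008, a2=0.660, a3=0.280, a4=7.712, a0=15.660; τ=−ln(0.0975)/15.660=0.149 → t=0.288; u2·a0=0.9064·15.660=14.194; a1+…+a3=7.948 < 14.194 ≤ a1+…+a4=15.660 → R4 fires; P=9 A=5 B=7 X=5
Draw 4: a1=9.855, a2=0.825, a3=0.280, a4=10.845, a0=21.805; τ=−ln(0.9460)/21.805=0.003 → t=0.290; u2·a0=0.4462·21.805=9.729 ≤ a1=9.855 → R1 fires; P=8 A=5 B=8 X=5
Draw 5: a1=8.760, a2=0.825, a3=0.280, a4=9.640, a0=19.505; τ=−ln(0.7680)/19.505=0.014 → t=0.304; u2·a0=0.6348·19.505=12.382; a1+…+a3=9.865 < 12.382 ≤ a1+…+a4=19.505 → R4 fires; P=9 A=5 B=8 X=6
Draw 6: a1=11.826, a2=0.990, a3=0.280, a4=13.014, a0=26.110; τ=−ln(0.0826)/26.110=0.096 → t=0.399; u2·a0=0.2887·26.110=7.538 ≤ a1=11.826 → R1 fires; P=8 A=5 B=9 X=6
Draw 7: a1=10.512, a2=0.990, a3=0.280, a4=11.568, a0=23.350; τ=−ln(0.6525)/23.350=0.018 → t=0.418; u2·a0=0.2307·23.350=5.387 ≤ a1=10.512 → R1 fires; P=7 A=5 B=10 X=6
Draw 8: a1=9.198, a2=0.990, a3=0.280, a4=10.122, a0=20.590; τ=−ln(0.9850)/20.590=0.001 → t=0.418; u2·a0=0.9747·20.590=20.069; a1+…+a3=10.468 < 20.069 ≤ a1+…+a4=20.590 → R4 fires; P=8 A=5 B=10 X=7
Draw 9: a1=12.264, a2=1.155, a3=0.280, a4=13.496, a0=27.195; τ=−ln(0.1280)/27.195=0.076 → t=0.494; u2·a0=0.1437·27.195=3.908 ≤ a1=12.264 → R1 fires; P=7 A=5 B=11 X=7
Draw 10: a1=10.731, a2=1.155, a3=0.280, a4=11.809, a0=23.975; τ=−ln(0.8737)/23.975=0.006 → t=0.500; u2·a0=0.0428·23.975=1.026 ≤ a1=10.731 → R1 fires; P=6 A=5 B=12 X=7
Draw 11: a1=9.198, a2=1.155, a3=0.280, a4=10.122, a0=20.755; τ=−ln(0.4480)/20.755=0.039 → t=0.538; u2·a0=0.9186·20.755=19.066; a1+…+a3=10.633 < 19.066 ≤ a1+…+a4=20.755 → R4 fires; P=7 A=5 B=12 X=8
Draw 12: a1=12.264, a2=1.320, a3=0.280, a4=13.496, a0=27.360; τ=−ln(0.0676)/27.360=0.098 → t=0.637; u2·a0=0.7551·27.360=20.660; a1+…+a3=13.864 < 20.660 ≤ a1+…+a4=27.360 → R4 fires; P=8 A=5 B=12 X=9
Draw 13: a1=15.768, a2=1.485, a3=0.280, a4=17.352, a0=34.885; τ=−ln(0.1880)/34.885=0.048 → t=0.685; u2·a0=0.0337·34.885=1.176 ≤ a1=15.768 → R1 fires; P=7 A=5 B=13 X=9
Draw 14: a1=13.797, a2=1.485, a3=0.280, a4=15.183, a0=30.745; τ=−ln(0.6835)/30.745=0.012 → t=0.697; u2·a0=0.1007·30.745=3.096 ≤ a1=13.797 → R1 fires; P=6 A=5 B=14 X=9
Draw 15: a1=11.826, a2=1.485, a3=0.280, a4=13.014, a0=26.605; τ=−ln(0.5656)/26.605=0.021 → t=0.719 > T=0.71: stop.
Read off P at T=0.71: 6

P at T = 6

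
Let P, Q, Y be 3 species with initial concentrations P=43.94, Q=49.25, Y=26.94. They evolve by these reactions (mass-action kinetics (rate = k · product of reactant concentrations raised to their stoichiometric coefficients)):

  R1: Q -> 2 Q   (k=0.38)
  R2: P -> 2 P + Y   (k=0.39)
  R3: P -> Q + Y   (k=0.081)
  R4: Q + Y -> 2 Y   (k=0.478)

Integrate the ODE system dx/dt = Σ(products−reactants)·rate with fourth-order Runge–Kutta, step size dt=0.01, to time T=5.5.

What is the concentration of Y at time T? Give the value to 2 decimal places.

RK4 with dt=0.01: 550 steps to T=5.5. Trajectory (selected grid times):
t=0.00: P=43.94 Q=49.25 Y=26.94
t=0.61: P=53.05 Q=0.10 Y=93.22
t=1.22: P=64.06 Q=0.10 Y=112.90
t=1.83: P=77.35 Q=0.10 Y=136.66
t=2.44: P=93.39 Q=0.10 Y=165.34
t=3.06: P=113.11 Q=0.10 Y=200.60
t=3.67: P=136.57 Q=0.10 Y=242.53
t=4.28: P=164.90 Q=0.10 Y=293.16
t=4.89: P=199.11 Q=0.10 Y=354.29
t=5.50: P=240.41 Q=0.10 Y=428.09
Read off Y at T=5.5: 428.09

Y at T = 428.09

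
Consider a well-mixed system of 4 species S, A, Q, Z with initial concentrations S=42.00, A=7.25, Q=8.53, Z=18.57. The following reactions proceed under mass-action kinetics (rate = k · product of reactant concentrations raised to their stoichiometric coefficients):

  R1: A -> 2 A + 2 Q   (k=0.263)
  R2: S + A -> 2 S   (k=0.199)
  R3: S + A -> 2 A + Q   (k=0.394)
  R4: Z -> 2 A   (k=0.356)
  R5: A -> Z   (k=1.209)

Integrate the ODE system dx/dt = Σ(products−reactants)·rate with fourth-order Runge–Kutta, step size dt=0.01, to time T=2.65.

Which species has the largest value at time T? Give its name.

Dominant species at T: Q

RK4 with dt=0.01: 265 steps to T=2.65. Trajectory (selected grid times):
t=0.00: S=42.00 A=7.25 Q=8.53 Z=18.57
t=0.29: S=12.98 A=34.77 Q=70.33 Z=23.75
t=0.59: S=1.25 A=41.43 Q=100.34 Z=35.12
t=0.88: S=0.13 A=39.74 Q=108.80 Z=45.18
t=1.18: S=0.01 A=39.31 Q=115.24 Z=54.15
t=1.47: S=0.00 A=40.42 Q=121.33 Z=62.08
t=1.77: S=0.00 A=42.76 Q=127.88 Z=70.08
t=2.06: S=0.00 A=45.89 Q=134.64 Z=77.96
t=2.36: S=0.00 A=49.88 Q=142.18 Z=86.53
t=2.65: S=0.00 A=54.36 Q=150.13 Z=95.40
At T=2.65: S=0.00 A=54.36 Q=150.13 Z=95.40; the largest is Q.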